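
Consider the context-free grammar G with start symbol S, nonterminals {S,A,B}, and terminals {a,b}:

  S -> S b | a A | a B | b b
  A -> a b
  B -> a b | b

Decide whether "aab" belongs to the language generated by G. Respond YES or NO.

Convert to CNF:
  S -> S T1 | T0 A | T0 B | T1 T1
  A -> T0 T1
  B -> T0 T1 | b
  T0 -> a
  T1 -> b

Fill CYK table bottom-up:
  cell(0,0) a: {T0}  orig:{}
  cell(1,1) a: {T0}  orig:{}
  cell(2,2) b: {B,T1}  orig:{B}
  cell(0,1) aa: ∅
  cell(1,2) ab: {A,B,S}
  cell(0,2) aab: {S}

S ∈ T[0,2] ⇒ YES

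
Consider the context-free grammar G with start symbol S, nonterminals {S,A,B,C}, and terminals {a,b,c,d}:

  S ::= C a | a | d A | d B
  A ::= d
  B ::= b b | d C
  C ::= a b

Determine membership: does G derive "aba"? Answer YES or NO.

Convert to CNF:
  S -> C T2 | T1 A | T1 B | a
  A -> d
  B -> T0 T0 | T1 C
  C -> T2 T0
  T0 -> b
  T1 -> d
  T2 -> a

Fill CYK table bottom-up:
  T[0,0] 'a' = {S,T2}  orig:{S}
  T[1,1] 'b' = {T0}  orig:{}
  T[2,2] 'a' = {S,T2}  orig:{S}
  T[0,1] 'ab' = {C}
  T[1,2] 'ba' = ∅
  T[0,2] 'aba' = {S}

S ∈ T[0,2] ⇒ YES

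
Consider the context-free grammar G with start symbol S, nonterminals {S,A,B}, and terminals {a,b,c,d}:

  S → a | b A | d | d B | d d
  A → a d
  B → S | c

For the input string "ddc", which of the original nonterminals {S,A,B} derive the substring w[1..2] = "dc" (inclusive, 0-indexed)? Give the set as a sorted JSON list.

CNF form of G:
  S -> T1 B | T1 T1 | T2 A | a | d
  A -> T0 T1
  B -> T1 B | T1 T1 | T2 A | a | c | d
  T0 -> a
  T1 -> d
  T2 -> b

CYK table (by increasing span) (cells [i..j] with 1 ≤ i ≤ j ≤ 2 only):
  cell(1,1) d: {B,S,T1}  orig:{B,S}
  cell(2,2) c: {B}
  cell(1,2) dc: {B,S}

Original NTs in T[1,2] deriving "dc": ["B", "S"]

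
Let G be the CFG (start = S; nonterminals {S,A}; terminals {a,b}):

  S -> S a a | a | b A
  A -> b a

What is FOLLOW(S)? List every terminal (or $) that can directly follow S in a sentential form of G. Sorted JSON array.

Compute FIRST by fixpoint:
pass 1:
  A via A→b a: +{b}
  S via S→a: +{a}
  S via S→b A: +{b}
  S: {a,b}  A: {b}
pass 2: (stable)
  S: {a,b}  A: {b}

Compute FOLLOW by fixpoint:
initialize: $ ∈ FOLLOW(S)
pass 1:
  S→S a a: FOLLOW(S) ⊇ FIRST(a) = {a}; new: +{a}
  S→b A: FOLLOW(A) ⊇ FOLLOW(S) ⊇ {$,a}; new: +{$,a}
  S: {$,a}  A: {$,a}
pass 2: (stable)
  S: {$,a}  A: {$,a}

FOLLOW(S) = ["$", "a"]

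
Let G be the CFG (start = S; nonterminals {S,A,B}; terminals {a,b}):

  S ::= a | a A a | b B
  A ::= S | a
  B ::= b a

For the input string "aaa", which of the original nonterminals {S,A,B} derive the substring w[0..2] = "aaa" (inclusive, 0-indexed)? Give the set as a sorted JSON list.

CNF form of G:
  S -> T0 X3 | T1 B | a
  A -> T0 X2 | T1 B | a
  B -> T1 T0
  T0 -> a
  T1 -> b
  X2 -> A T0
  X3 -> A T0

Fill CYK table bottom-up, restricted to cells inside w[0..2]:
  T[0,0] 'a' = {A,S,T0}  orig:{A,S}
  T[1,1] 'a' = {A,S,T0}  orig:{A,S}
  T[2,2] 'a' = {A,S,T0}  orig:{A,S}
  T[0,1] 'aa' = {X2,X3}  orig:{}
  T[1,2] 'aa' = {X2,X3}  orig:{}
  T[0,2] 'aaa' = {A,S}

Original NTs in T[0,2] deriving "aaa": ["A", "S"]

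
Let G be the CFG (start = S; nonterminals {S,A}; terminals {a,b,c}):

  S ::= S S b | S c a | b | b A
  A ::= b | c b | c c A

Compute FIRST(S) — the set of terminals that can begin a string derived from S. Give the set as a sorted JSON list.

FIRST sets, iterate to fixpoint:
round 1:
  A via A→b: +{b}
  A via A→c b: +{c}
  S via S→b: +{b}
  FIRST[S]={b}  FIRST[A]={b,c}
round 2: (no change)
  FIRST[S]={b}  FIRST[A]={b,c}

FIRST(S) = ["b"]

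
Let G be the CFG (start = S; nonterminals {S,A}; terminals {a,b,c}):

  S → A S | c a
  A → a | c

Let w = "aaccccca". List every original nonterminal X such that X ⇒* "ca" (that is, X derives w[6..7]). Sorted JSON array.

Convert to CNF:
  S -> A S | T0 T1
  A -> a | c
  T0 -> c
  T1 -> a

CYK fill, restricted to cells inside w[6..7]:
  T[6,6] 'c' = {A,T0}  orig:{A}
  T[7,7] 'a' = {A,T1}  orig:{A}
  T[6,7] 'ca' = {S}

Original NTs in T[6,7] deriving "ca": ["S"]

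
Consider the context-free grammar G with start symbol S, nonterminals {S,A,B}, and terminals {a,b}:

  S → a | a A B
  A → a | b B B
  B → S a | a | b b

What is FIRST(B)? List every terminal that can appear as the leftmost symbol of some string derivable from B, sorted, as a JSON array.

FIRST iteration:
pass 1:
  A via A→a: +{a}
  A via A→b B B: +{b}
  B via B→a: +{a}
  B via B→b b: +{b}
  S via S→a: +{a}
  S: {a}  A: {a,b}  B: {a,b}
pass 2: — fixpoint
  S: {a}  A: {a,b}  B: {a,b}

FIRST(B) = ["a", "b"]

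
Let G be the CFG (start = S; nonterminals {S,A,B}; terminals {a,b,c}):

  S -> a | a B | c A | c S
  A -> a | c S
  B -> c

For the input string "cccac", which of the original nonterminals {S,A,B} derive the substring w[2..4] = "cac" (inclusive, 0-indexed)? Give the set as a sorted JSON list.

Convert to CNF:
  S -> T0 A | T0 S | T1 B | a
  A -> T0 S | a
  B -> c
  T0 -> c
  T1 -> a

CYK table (by increasing span) (cells [i..j] with 2 ≤ i ≤ j ≤ 4 only):
  cell(2,2) c: {B,T0}  orig:{B}
  cell(3,3) a: {A,S,T1}  orig:{A,S}
  cell(4,4) c: {B,T0}  orig:{B}
  cell(2,3) ca: {A,S}
  cell(3,4) ac: {S}
  cell(2,4) cac: {A,S}

Original NTs in T[2,4] deriving "cac": ["A", "S"]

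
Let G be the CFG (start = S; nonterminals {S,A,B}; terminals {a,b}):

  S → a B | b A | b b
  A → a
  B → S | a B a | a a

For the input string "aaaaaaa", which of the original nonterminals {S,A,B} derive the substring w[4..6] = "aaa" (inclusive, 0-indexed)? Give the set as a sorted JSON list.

CNF form of G:
  S -> T0 B | T1 A | T1 T1
  A -> a
  B -> T0 B | T0 T0 | T0 X2 | T1 A | T1 T1
  T0 -> a
  T1 -> b
  X2 -> B T0

CYK table (by increasing span) — only the sub-triangle for w[4..6]:
  T[4,4] 'a' = {A,T0}  orig:{A}
  T[5,5] 'a' = {A,T0}  orig:{A}
  T[6,6] 'a' = {A,T0}  orig:{A}
  T[4,5] 'aa' = {B}
  T[5,6] 'aa' = {B}
  T[4,6] 'aaa' = {B,S,X2}  orig:{B,S}

Original NTs in T[4,6] deriving "aaa": ["B", "S"]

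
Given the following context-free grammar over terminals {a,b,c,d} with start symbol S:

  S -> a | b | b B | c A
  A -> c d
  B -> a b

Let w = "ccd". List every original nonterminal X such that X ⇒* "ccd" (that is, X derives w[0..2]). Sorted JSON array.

Convert to CNF:
  S -> T0 A | T3 B | a | b
  A -> T0 T1
  B -> T2 T3
  T0 -> c
  T1 -> d
  T2 -> a
  T3 -> b

Fill CYK table bottom-up (cells [i..j] with 0 ≤ i ≤ j ≤ 2 only):
  [0..0]={T0}  "c"  orig:{}
  [1..1]={T0}  "c"  orig:{}
  [2..2]={T1}  "d"  orig:{}
  [0..1]=∅  "cc"
  [1..2]={A}  "cd"
  [0..2]={S}  "ccd"

Original NTs in T[0,2] deriving "ccd": ["S"]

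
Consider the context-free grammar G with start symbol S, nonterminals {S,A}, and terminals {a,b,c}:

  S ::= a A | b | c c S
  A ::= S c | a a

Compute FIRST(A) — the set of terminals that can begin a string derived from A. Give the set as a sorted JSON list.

FIRST sets, iterate to fixpoint:
pass 1:
  A via A→a a: +{a}
  S via S→a A: +{a}
  S via S→b: +{b}
  S via S→c c S: +{c}
  FIRST[S]={a,b,c}  FIRST[A]={a}
pass 2:
  A via A→S c: +{b,c}
  FIRST[S]={a,b,c}  FIRST[A]={a,b,c}
pass 3: done
  FIRST[S]={a,b,c}  FIRST[A]={a,b,c}

FIRST(A) = ["a", "b", "c"]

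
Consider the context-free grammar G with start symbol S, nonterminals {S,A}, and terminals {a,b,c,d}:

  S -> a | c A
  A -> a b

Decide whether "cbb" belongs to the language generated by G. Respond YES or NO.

Convert to CNF:
  S -> T2 A | a
  A -> T0 T1
  T0 -> a
  T1 -> b
  T2 -> c

CYK fill:
  T[0,0] 'c' = {T2}  orig:{}
  T[1,1] 'b' = {T1}  orig:{}
  T[2,2] 'b' = {T1}  orig:{}
  T[0,1] 'cb' = ∅
  T[1,2] 'bb' = ∅
  T[0,2] 'cbb' = ∅

S ∉ T[0,2] ⇒ NO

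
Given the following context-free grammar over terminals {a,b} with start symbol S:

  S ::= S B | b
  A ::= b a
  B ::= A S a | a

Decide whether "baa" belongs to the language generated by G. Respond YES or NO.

CNF form of G:
  S -> S B | b
  A -> T0 T1
  B -> A X2 | a
  T0 -> b
  T1 -> a
  X2 -> S T1

CYK table (by increasing span):
  [0..0]={S,T0}  "b"  orig:{S}
  [1..1]={B,T1}  "a"  orig:{B}
  [2..2]={B,T1}  "a"  orig:{B}
  [0..1]={A,S,X2}  "ba"  orig:{A,S}
  [1..2]=∅  "aa"
  [0..2]={S,X2}  "baa"  orig:{S}

S ∈ T[0,2] ⇒ YES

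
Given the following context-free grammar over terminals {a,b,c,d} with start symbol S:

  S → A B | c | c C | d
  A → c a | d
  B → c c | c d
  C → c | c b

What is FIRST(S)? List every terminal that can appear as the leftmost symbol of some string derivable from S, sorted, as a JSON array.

FIRST iteration:
pass 1:
  A via A→c a: +{c}
  A via A→d: +{d}
  B via B→c c: +{c}
  C via C→c: +{c}
  S via S→A B: +{c,d}
  FIRST[S]={c,d}  FIRST[A]={c,d}  FIRST[B]={c}  FIRST[C]={c}
pass 2: done
  FIRST[S]={c,d}  FIRST[A]={c,d}  FIRST[B]={c}  FIRST[C]={c}

FIRST(S) = ["c", "d"]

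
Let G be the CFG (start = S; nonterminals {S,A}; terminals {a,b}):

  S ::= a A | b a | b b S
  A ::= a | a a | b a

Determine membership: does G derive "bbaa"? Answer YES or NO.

CNF form of G:
  S -> T0 A | T1 T0 | T1 X2
  A -> T0 T0 | T1 T0 | a
  T0 -> a
  T1 -> b
  X2 -> T1 S

Fill CYK table bottom-up:
  cell(0,0) b: {T1}  orig:{}
  cell(1,1) b: {T1}  orig:{}
  cell(2,2) a: {A,T0}  orig:{A}
  cell(3,3) a: {A,T0}  orig:{A}
  cell(0,1) bb: ∅
  cell(1,2) ba: {A,S}
  cell(2,3) aa: {A,S}
  cell(0,2) bba: {X2}  orig:{}
  cell(1,3) baa: {X2}  orig:{}
  cell(0,3) bbaa: {S}

S ∈ T[0,3] ⇒ YES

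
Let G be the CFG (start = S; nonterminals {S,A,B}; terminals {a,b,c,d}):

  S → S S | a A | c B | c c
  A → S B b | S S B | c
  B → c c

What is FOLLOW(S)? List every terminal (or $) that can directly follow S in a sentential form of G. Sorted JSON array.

Compute FIRST by fixpoint:
round 1:
  A via A→c: +{c}
  B via B→c c: +{c}
  S via S→a A: +{a}
  S via S→c B: +{c}
  FIRST(S)={a,c}  FIRST(A)={c}  FIRST(B)={c}
round 2:
  A via A→S B b: +{a}
  FIRST(S)={a,c}  FIRST(A)={a,c}  FIRST(B)={c}
round 3: done
  FIRST(S)={a,c}  FIRST(A)={a,c}  FIRST(B)={c}

Compute FOLLOW by fixpoint:
FOLLOW(S) := {$}
[1]
  A→S B b: FOLLOW(S) ⊇ FIRST(B) = {c}; new: +{c}
  A→S B b: FOLLOW(B) ⊇ FIRST(b) = {b}; new: +{b}
  A→S S B: FOLLOW(S) ⊇ FIRST(S) = {a,c}; new: +{a}
  S→a A: FOLLOW(A) ⊇ FOLLOW(S) ⊇ {$,a,c}; new: +{$,a,c}
  S→c B: FOLLOW(B) ⊇ FOLLOW(S) ⊇ {$,a,c}; new: +{$,a,c}
  FOLLOW[S]={$,a,c}  FOLLOW[A]={$,a,c}  FOLLOW[B]={$,a,b,c}
[2] done
  FOLLOW[S]={$,a,c}  FOLLOW[A]={$,a,c}  FOLLOW[B]={$,a,b,c}

FOLLOW(S) = ["$", "a", "c"]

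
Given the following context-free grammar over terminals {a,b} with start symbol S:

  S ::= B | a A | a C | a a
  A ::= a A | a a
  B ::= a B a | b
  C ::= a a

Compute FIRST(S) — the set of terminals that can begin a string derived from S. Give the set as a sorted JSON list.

FIRST sets, iterate to fixpoint:
round 1:
  A via A→a A: +{a}
  B via B→a B a: +{a}
  B via B→b: +{b}
  C via C→a a: +{a}
  S via S→B: +{a,b}
  FIRST(S)={a,b}  FIRST(A)={a}  FIRST(B)={a,b}  FIRST(C)={a}
round 2: (no change)
  FIRST(S)={a,b}  FIRST(A)={a}  FIRST(B)={a,b}  FIRST(C)={a}

FIRST(S) = ["a", "b"]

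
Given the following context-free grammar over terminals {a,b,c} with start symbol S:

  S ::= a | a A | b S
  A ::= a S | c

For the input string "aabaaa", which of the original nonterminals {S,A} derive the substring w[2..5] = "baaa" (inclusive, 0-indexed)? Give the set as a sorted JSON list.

CNF form of G:
  S -> T0 A | T1 S | a
  A -> T0 S | c
  T0 -> a
  T1 -> b

Fill CYK table bottom-up, restricted to cells inside w[2..5]:
  [2..2]={T1}  "b"  orig:{}
  [3..3]={S,T0}  "a"  orig:{S}
  [4..4]={S,T0}  "a"  orig:{S}
  [5..5]={S,T0}  "a"  orig:{S}
  [2..3]={S}  "ba"
  [3..4]={A}  "aa"
  [4..5]={A}  "aa"
  [2..4]=∅  "baa"
  [3..5]={S}  "aaa"
  [2..5]={S}  "baaa"

Original NTs in T[2,5] deriving "baaa": ["S"]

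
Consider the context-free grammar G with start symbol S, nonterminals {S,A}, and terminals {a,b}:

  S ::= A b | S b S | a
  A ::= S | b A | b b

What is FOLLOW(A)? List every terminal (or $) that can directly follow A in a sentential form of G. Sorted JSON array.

FIRST sets, iterate to fixpoint:
pass 1:
  A via A→b A: +{b}
  S via S→A b: +{b}
  S via S→a: +{a}
  FIRST(S)={a,b}  FIRST(A)={b}
pass 2:
  A via A→S: +{a}
  FIRST(S)={a,b}  FIRST(A)={a,b}
pass 3: done
  FIRST(S)={a,b}  FIRST(A)={a,b}

FOLLOW iteration:
initialize: $ ∈ FOLLOW(S)
[1]
  S→A b: FOLLOW(A) ⊇ FIRST(b) = {b}; new: +{b}
  S→S b S: FOLLOW(S) ⊇ FIRST(b) = {b}; new: +{b}
  S: {$,b}  A: {b}
[2] done
  S: {$,b}  A: {b}

FOLLOW(A) = ["b"]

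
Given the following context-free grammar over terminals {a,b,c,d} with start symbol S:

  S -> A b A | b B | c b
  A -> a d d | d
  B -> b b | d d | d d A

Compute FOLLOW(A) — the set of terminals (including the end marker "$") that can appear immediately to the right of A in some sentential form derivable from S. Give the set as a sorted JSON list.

Compute FIRST by fixpoint:
iter 1:
  A via A→a d d: +{a}
  A via A→d: +{d}
  B via B→b b: +{b}
  B via B→d d: +{d}
  S via S→A b A: +{a,d}
  S via S→b B: +{b}
  S via S→c b: +{c}
  S: {a,b,c,d}  A: {a,d}  B: {b,d}
iter 2: (stable)
  S: {a,b,c,d}  A: {a,d}  B: {b,d}

FOLLOW iteration:
FOLLOW(S) := {$}
[1]
  S→A b A: FOLLOW(A) ⊇ FIRST(b) = {b}; new: +{b}
  S→A b A: FOLLOW(A) ⊇ FOLLOW(S) ⊇ {$}; new: +{$}
  S→b B: FOLLOW(B) ⊇ FOLLOW(S) ⊇ {$}; new: +{$}
  FOLLOW(S)={$}  FOLLOW(A)={$,b}  FOLLOW(B)={$}
[2] (stable)
  FOLLOW(S)={$}  FOLLOW(A)={$,b}  FOLLOW(B)={$}

FOLLOW(A) = ["$", "b"]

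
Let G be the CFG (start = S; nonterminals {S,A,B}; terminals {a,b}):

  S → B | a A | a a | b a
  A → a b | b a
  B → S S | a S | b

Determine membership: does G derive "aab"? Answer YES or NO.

Convert to CNF:
  S -> S S | T0 A | T0 S | T0 T0 | T1 T0 | b
  A -> T0 T1 | T1 T0
  B -> S S | T0 S | b
  T0 -> a
  T1 -> b

Fill CYK table bottom-up:
  cell(0,0) a: {T0}  orig:{}
  cell(1,1) a: {T0}  orig:{}
  cell(2,2) b: {B,S,T1}  orig:{B,S}
  cell(0,1) aa: {S}
  cell(1,2) ab: {A,B,S}
  cell(0,2) aab: {B,S}

S ∈ T[0,2] ⇒ YES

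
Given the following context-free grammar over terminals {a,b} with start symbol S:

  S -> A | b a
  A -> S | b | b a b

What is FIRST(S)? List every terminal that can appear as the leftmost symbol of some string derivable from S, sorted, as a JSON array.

FIRST iteration:
pass 1:
  A via A→b: +{b}
  S via S→A: +{b}
  S: {b}  A: {b}
pass 2: (stable)
  S: {b}  A: {b}

FIRST(S) = ["b"]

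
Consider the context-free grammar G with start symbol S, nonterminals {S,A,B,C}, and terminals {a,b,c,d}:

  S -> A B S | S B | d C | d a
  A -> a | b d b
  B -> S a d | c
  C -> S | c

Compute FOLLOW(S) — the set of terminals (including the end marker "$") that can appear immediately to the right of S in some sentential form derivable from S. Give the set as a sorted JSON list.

FIRST iteration:
iter 1:
  A via A→a: +{a}
  A via A→b d b: +{b}
  B via B→c: +{c}
  C via C→c: +{c}
  S via S→A B S: +{a,b}
  S via S→d C: +{d}
  FIRST[S]={a,b,d}  FIRST[A]={a,b}  FIRST[B]={c}  FIRST[C]={c}
iter 2:
  B via B→S a d: +{a,b,d}
  C via C→S: +{a,b,d}
  FIRST[S]={a,b,d}  FIRST[A]={a,b}  FIRST[B]={a,b,c,d}  FIRST[C]={a,b,c,d}
iter 3: (stable)
  FIRST[S]={a,b,d}  FIRST[A]={a,b}  FIRST[B]={a,b,c,d}  FIRST[C]={a,b,c,d}

FOLLOW sets:
initialize: $ ∈ FOLLOW(S)
round 1:
  B→S a d: FOLLOW(S) ⊇ FIRST(a) = {a}; new: +{a}
  S→A B S: FOLLOW(A) ⊇ FIRST(B) = {a,b,c,d}; new: +{a,b,c,d}
  S→A B S: FOLLOW(B) ⊇ FIRST(S) = {a,b,d}; new: +{a,b,d}
  S→S B: FOLLOW(S) ⊇ FIRST(B) = {a,b,c,d}; new: +{b,c,d}
  S→S B: FOLLOW(B) ⊇ FOLLOW(S) ⊇ {$,a,b,c,d}; new: +{$,c}
  S→d C: FOLLOW(C) ⊇ FOLLOW(S) ⊇ {$,a,b,c,d}; new: +{$,a,b,c,d}
  S: {$,a,b,c,d}  A: {a,b,c,d}  B: {$,a,b,c,d}  C: {$,a,b,c,d}
round 2: (no change)
  S: {$,a,b,c,d}  A: {a,b,c,d}  B: {$,a,b,c,d}  C: {$,a,b,c,d}

FOLLOW(S) = ["$", "a", "b", "c", "d"]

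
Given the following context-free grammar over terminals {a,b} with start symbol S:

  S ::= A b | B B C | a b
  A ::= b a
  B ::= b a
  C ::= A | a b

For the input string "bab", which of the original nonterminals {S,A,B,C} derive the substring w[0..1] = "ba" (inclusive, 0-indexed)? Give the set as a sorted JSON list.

CNF form of G:
  S -> A T0 | B X2 | T1 T0
  A -> T0 T1
  B -> T0 T1
  C -> T0 T1 | T1 T0
  T0 -> b
  T1 -> a
  X2 -> B C

CYK table (by increasing span) (cells [i..j] with 0 ≤ i ≤ j ≤ 1 only):
  [0..0]={T0}  "b"  orig:{}
  [1..1]={T1}  "a"  orig:{}
  [0..1]={A,B,C}  "ba"

Original NTs in T[0,1] deriving "ba": ["A", "B", "C"]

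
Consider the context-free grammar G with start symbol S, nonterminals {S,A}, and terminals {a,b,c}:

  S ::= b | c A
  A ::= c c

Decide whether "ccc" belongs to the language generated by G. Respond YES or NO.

Convert to CNF:
  S -> T0 A | b
  A -> T0 T0
  T0 -> c

Fill CYK table bottom-up:
  cell(0,0) c: {T0}  orig:{}
  cell(1,1) c: {T0}  orig:{}
  cell(2,2) c: {T0}  orig:{}
  cell(0,1) cc: {A}
  cell(1,2) cc: {A}
  cell(0,2) ccc: {S}

S ∈ T[0,2] ⇒ YES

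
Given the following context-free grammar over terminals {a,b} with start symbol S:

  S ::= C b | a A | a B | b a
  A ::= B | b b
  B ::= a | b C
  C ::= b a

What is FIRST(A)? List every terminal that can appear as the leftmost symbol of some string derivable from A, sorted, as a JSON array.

Compute FIRST by fixpoint:
[1]
  A via A→b b: +{b}
  B via B→a: +{a}
  B via B→b C: +{b}
  C via C→b a: +{b}
  S via S→C b: +{b}
  S via S→a A: +{a}
  S: {a,b}  A: {b}  B: {a,b}  C: {b}
[2]
  A via A→B: +{a}
  S: {a,b}  A: {a,b}  B: {a,b}  C: {b}
[3] — fixpoint
  S: {a,b}  A: {a,b}  B: {a,b}  C: {b}

FIRST(A) = ["a", "b"]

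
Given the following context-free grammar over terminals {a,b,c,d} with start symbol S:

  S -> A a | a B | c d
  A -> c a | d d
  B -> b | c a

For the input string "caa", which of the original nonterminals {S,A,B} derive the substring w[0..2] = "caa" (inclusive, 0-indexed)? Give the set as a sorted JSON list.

CNF form of G:
  S -> A T1 | T0 T2 | T1 B
  A -> T0 T1 | T2 T2
  B -> T0 T1 | b
  T0 -> c
  T1 -> a
  T2 -> d

Fill CYK table bottom-up (cells [i..j] with 0 ≤ i ≤ j ≤ 2 only):
  [0..0]={T0}  "c"  orig:{}
  [1..1]={T1}  "a"  orig:{}
  [2..2]={T1}  "a"  orig:{}
  [0..1]={A,B}  "ca"
  [1..2]=∅  "aa"
  [0..2]={S}  "caa"

Original NTs in T[0,2] deriving "caa": ["S"]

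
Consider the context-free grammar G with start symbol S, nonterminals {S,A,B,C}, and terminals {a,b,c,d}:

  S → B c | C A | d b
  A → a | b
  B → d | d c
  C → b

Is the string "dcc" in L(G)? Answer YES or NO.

CNF form of G:
  S -> B T1 | C A | T0 T2
  A -> a | b
  B -> T0 T1 | d
  C -> b
  T0 -> d
  T1 -> c
  T2 -> b

CYK table (by increasing span):
  T[0,0] 'd' = {B,T0}  orig:{B}
  T[1,1] 'c' = {T1}  orig:{}
  T[2,2] 'c' = {T1}  orig:{}
  T[0,1] 'dc' = {B,S}
  T[1,2] 'cc' = ∅
  T[0,2] 'dcc' = {S}

S ∈ T[0,2] ⇒ YES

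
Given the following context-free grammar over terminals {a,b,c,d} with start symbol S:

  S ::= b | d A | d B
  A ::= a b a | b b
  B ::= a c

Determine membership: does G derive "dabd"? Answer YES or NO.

Convert to CNF:
  S -> T3 A | T3 B | b
  A -> T0 X4 | T1 T1
  B -> T0 T2
  T0 -> a
  T1 -> b
  T2 -> c
  T3 -> d
  X4 -> T1 T0

CYK fill:
  T[0,0] 'd' = {T3}  orig:{}
  T[1,1] 'a' = {T0}  orig:{}
  T[2,2] 'b' = {S,T1}  orig:{S}
  T[3,3] 'd' = {T3}  orig:{}
  T[0,1] 'da' = ∅
  T[1,2] 'ab' = ∅
  T[2,3] 'bd' = ∅
  T[0,2] 'dab' = ∅
  T[1,3] 'abd' = ∅
  T[0,3] 'dabd' = ∅

S ∉ T[0,3] ⇒ NO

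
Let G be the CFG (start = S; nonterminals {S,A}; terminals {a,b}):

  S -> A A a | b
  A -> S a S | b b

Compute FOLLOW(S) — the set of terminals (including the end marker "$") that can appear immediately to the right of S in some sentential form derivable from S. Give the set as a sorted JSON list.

Compute FIRST by fixpoint:
pass 1:
  A via A→b b: +{b}
  S via S→A A a: +{b}
  FIRST(S)={b}  FIRST(A)={b}
pass 2: done
  FIRST(S)={b}  FIRST(A)={b}

Compute FOLLOW by fixpoint:
seed FOLLOW(S) with $
round 1:
  A→S a S: FOLLOW(S) ⊇ FIRST(a) = {a}; new: +{a}
  S→A A a: FOLLOW(A) ⊇ FIRST(A) = {b}; new: +{b}
  S→A A a: FOLLOW(A) ⊇ FIRST(a) = {a}; new: +{a}
  FOLLOW(S)={$,a}  FOLLOW(A)={a,b}
round 2:
  A→S a S: FOLLOW(S) ⊇ FOLLOW(A) ⊇ {a,b}; new: +{b}
  FOLLOW(S)={$,a,b}  FOLLOW(A)={a,b}
round 3: (no change)
  FOLLOW(S)={$,a,b}  FOLLOW(A)={a,b}

FOLLOW(S) = ["$", "a", "b"]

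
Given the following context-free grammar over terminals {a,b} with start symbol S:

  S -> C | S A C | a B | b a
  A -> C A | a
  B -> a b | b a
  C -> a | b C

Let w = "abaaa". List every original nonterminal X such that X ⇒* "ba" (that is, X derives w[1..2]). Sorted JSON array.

Convert to CNF:
  S -> S X2 | T0 B | T1 C | T1 T0 | a
  A -> C A | a
  B -> T0 T1 | T1 T0
  C -> T1 C | a
  T0 -> a
  T1 -> b
  X2 -> A C

CYK fill, restricted to cells inside w[1..2]:
  cell(1,1) b: {T1}  orig:{}
  cell(2,2) a: {A,C,S,T0}  orig:{A,C,S}
  cell(1,2) ba: {B,C,S}

Original NTs in T[1,2] deriving "ba": ["B", "C", "S"]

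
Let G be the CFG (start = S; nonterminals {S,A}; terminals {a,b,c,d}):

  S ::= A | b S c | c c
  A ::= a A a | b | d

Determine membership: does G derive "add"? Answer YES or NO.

CNF form of G:
  S -> T0 X4 | T1 X5 | T2 T2 | b | d
  A -> T0 X3 | b | d
  T0 -> a
  T1 -> b
  T2 -> c
  X3 -> A T0
  X4 -> A T0
  X5 -> S T2

Fill CYK table bottom-up:
  T[0,0] 'a' = {T0}  orig:{}
  T[1,1] 'd' = {A,S}
  T[2,2] 'd' = {A,S}
  T[0,1] 'ad' = ∅
  T[1,2] 'dd' = ∅
  T[0,2] 'add' = ∅

S ∉ T[0,2] ⇒ NO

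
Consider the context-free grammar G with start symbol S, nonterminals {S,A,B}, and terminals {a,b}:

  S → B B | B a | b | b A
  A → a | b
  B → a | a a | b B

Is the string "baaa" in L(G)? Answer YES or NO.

Convert to CNF:
  S -> B B | B T0 | T1 A | b
  A -> a | b
  B -> T0 T0 | T1 B | a
  T0 -> a
  T1 -> b

Fill CYK table bottom-up:
  T[0,0] 'b' = {A,S,T1}  orig:{A,S}
  T[1,1] 'a' = {A,B,T0}  orig:{A,B}
  T[2,2] 'a' = {A,B,T0}  orig:{A,B}
  T[3,3] 'a' = {A,B,T0}  orig:{A,B}
  T[0,1] 'ba' = {B,S}
  T[1,2] 'aa' = {B,S}
  T[2,3] 'aa' = {B,S}
  T[0,2] 'baa' = {B,S}
  T[1,3] 'aaa' = {S}
  T[0,3] 'baaa' = {S}

S ∈ T[0,3] ⇒ YES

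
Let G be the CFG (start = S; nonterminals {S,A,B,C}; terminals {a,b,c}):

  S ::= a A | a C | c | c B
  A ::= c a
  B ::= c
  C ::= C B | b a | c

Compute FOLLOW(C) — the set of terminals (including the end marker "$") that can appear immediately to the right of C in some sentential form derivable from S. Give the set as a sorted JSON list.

Compute FIRST by fixpoint:
iter 1:
  A via A→c a: +{c}
  B via B→c: +{c}
  C via C→b a: +{b}
  C via C→c: +{c}
  S via S→a A: +{a}
  S via S→c: +{c}
  FIRST[S]={a,c}  FIRST[A]={c}  FIRST[B]={c}  FIRST[C]={b,c}
iter 2: (stable)
  FIRST[S]={a,c}  FIRST[A]={c}  FIRST[B]={c}  FIRST[C]={b,c}

FOLLOW iteration:
FOLLOW(S) := {$}
round 1:
  C→C B: FOLLOW(C) ⊇ FIRST(B) = {c}; new: +{c}
  C→C B: FOLLOW(B) ⊇ FOLLOW(C) ⊇ {c}; new: +{c}
  S→a A: FOLLOW(A) ⊇ FOLLOW(S) ⊇ {$}; new: +{$}
  S→a C: FOLLOW(C) ⊇ FOLLOW(S) ⊇ {$}; new: +{$}
  S→c B: FOLLOW(B) ⊇ FOLLOW(S) ⊇ {$}; new: +{$}
  S: {$}  A: {$}  B: {$,c}  C: {$,c}
round 2: — fixpoint
  S: {$}  A: {$}  B: {$,c}  C: {$,c}

FOLLOW(C) = ["$", "c"]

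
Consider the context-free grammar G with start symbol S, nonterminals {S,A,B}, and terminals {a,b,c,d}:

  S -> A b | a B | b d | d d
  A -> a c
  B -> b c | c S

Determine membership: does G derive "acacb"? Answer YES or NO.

CNF form of G:
  S -> A T2 | T0 B | T2 T3 | T3 T3
  A -> T0 T1
  B -> T1 S | T2 T1
  T0 -> a
  T1 -> c
  T2 -> b
  T3 -> d

CYK table (by increasing span):
  cell(0,0) a: {T0}  orig:{}
  cell(1,1) c: {T1}  orig:{}
  cell(2,2) a: {T0}  orig:{}
  cell(3,3) c: {T1}  orig:{}
  cell(4,4) b: {T2}  orig:{}
  cell(0,1) ac: {A}
  cell(1,2) ca: ∅
  cell(2,3) ac: {A}
  cell(3,4) cb: ∅
  cell(0,2) aca: ∅
  cell(1,3) cac: ∅
  cell(2,4) acb: {S}
  cell(0,3) acac: ∅
  cell(1,4) cacb: {B}
  cell(0,4) acacb: {S}

S ∈ T[0,4] ⇒ YES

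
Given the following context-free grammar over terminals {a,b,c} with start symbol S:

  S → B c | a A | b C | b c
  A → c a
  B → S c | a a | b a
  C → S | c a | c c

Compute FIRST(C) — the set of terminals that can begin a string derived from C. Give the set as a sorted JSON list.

Compute FIRST by fixpoint:
pass 1:
  A via A→c a: +{c}
  B via B→a a: +{a}
  B via B→b a: +{b}
  C via C→c a: +{c}
  S via S→B c: +{a,b}
  FIRST(S)={a,b}  FIRST(A)={c}  FIRST(B)={a,b}  FIRST(C)={c}
pass 2:
  C via C→S: +{a,b}
  FIRST(S)={a,b}  FIRST(A)={c}  FIRST(B)={a,b}  FIRST(C)={a,b,c}
pass 3: (no change)
  FIRST(S)={a,b}  FIRST(A)={c}  FIRST(B)={a,b}  FIRST(C)={a,b,c}

FIRST(C) = ["a", "b", "c"]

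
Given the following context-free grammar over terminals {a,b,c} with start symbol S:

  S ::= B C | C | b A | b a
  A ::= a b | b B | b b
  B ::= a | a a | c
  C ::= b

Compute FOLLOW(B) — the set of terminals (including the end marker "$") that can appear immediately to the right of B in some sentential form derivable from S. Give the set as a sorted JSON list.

FIRST sets, iterate to fixpoint:
[1]
  A via A→a b: +{a}
  A via A→b B: +{b}
  B via B→a: +{a}
  B via B→c: +{c}
  C via C→b: +{b}
  S via S→B C: +{a,c}
  S via S→C: +{b}
  FIRST(S)={a,b,c}  FIRST(A)={a,b}  FIRST(B)={a,c}  FIRST(C)={b}
[2] (no change)
  FIRST(S)={a,b,c}  FIRST(A)={a,b}  FIRST(B)={a,c}  FIRST(C)={b}

FOLLOW iteration:
FOLLOW(S) := {$}
[1]
  S→B C: FOLLOW(B) ⊇ FIRST(C) = {b}; new: +{b}
  S→B C: FOLLOW(C) ⊇ FOLLOW(S) ⊇ {$}; new: +{$}
  S→b A: FOLLOW(A) ⊇ FOLLOW(S) ⊇ {$}; new: +{$}
  FOLLOW(S)={$}  FOLLOW(A)={$}  FOLLOW(B)={b}  FOLLOW(C)={$}
[2]
  A→b B: FOLLOW(B) ⊇ FOLLOW(A) ⊇ {$}; new: +{$}
  FOLLOW(S)={$}  FOLLOW(A)={$}  FOLLOW(B)={$,b}  FOLLOW(C)={$}
[3] (stable)
  FOLLOW(S)={$}  FOLLOW(A)={$}  FOLLOW(B)={$,b}  FOLLOW(C)={$}

FOLLOW(B) = ["$", "b"]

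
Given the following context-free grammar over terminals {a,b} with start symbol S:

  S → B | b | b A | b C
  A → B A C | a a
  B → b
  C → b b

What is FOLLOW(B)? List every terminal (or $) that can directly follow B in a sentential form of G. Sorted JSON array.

Compute FIRST by fixpoint:
round 1:
  A via A→a a: +{a}
  B via B→b: +{b}
  C via C→b b: +{b}
  S via S→B: +{b}
  FIRST(S)={b}  FIRST(A)={a}  FIRST(B)={b}  FIRST(C)={b}
round 2:
  A via A→B A C: +{b}
  FIRST(S)={b}  FIRST(A)={a,b}  FIRST(B)={b}  FIRST(C)={b}
round 3: done
  FIRST(S)={b}  FIRST(A)={a,b}  FIRST(B)={b}  FIRST(C)={b}

Compute FOLLOW by fixpoint:
initialize: $ ∈ FOLLOW(S)
pass 1:
  A→B A C: FOLLOW(B) ⊇ FIRST(A) = {a,b}; new: +{a,b}
  A→B A C: FOLLOW(A) ⊇ FIRST(C) = {b}; new: +{b}
  A→B A C: FOLLOW(C) ⊇ FOLLOW(A) ⊇ {b}; new: +{b}
  S→B: FOLLOW(B) ⊇ FOLLOW(S) ⊇ {$}; new: +{$}
  S→b A: FOLLOW(A) ⊇ FOLLOW(S) ⊇ {$}; new: +{$}
  S→b C: FOLLOW(C) ⊇ FOLLOW(S) ⊇ {$}; new: +{$}
  S: {$}  A: {$,b}  B: {$,a,b}  C: {$,b}
pass 2: — fixpoint
  S: {$}  A: {$,b}  B: {$,a,b}  C: {$,b}

FOLLOW(B) = ["$", "a", "b"]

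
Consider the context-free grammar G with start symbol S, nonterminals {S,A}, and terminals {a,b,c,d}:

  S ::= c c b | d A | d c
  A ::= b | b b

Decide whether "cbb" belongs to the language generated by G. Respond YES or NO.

Convert to CNF:
  S -> T1 X3 | T2 A | T2 T1
  A -> T0 T0 | b
  T0 -> b
  T1 -> c
  T2 -> d
  X3 -> T1 T0

CYK table (by increasing span):
  [0..0]={T1}  "c"  orig:{}
  [1..1]={A,T0}  "b"  orig:{A}
  [2..2]={A,T0}  "b"  orig:{A}
  [0..1]={X3}  "cb"  orig:{}
  [1..2]={A}  "bb"
  [0..2]=∅  "cbb"

S ∉ T[0,2] ⇒ NO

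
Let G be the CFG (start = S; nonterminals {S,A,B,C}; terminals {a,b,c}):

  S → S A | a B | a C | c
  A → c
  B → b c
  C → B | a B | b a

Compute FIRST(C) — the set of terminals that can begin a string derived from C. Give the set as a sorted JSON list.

FIRST iteration:
pass 1:
  A via A→c: +{c}
  B via B→b c: +{b}
  C via C→B: +{b}
  C via C→a B: +{a}
  S via S→a B: +{a}
  S via S→c: +{c}
  FIRST(S)={a,c}  FIRST(A)={c}  FIRST(B)={b}  FIRST(C)={a,b}
pass 2: done
  FIRST(S)={a,c}  FIRST(A)={c}  FIRST(B)={b}  FIRST(C)={a,b}

FIRST(C) = ["a", "b"]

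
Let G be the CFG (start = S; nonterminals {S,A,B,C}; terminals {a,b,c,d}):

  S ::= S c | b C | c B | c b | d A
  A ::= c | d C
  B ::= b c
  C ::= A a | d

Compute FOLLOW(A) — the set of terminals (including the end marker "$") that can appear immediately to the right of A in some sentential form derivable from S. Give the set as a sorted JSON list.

FIRST iteration:
iter 1:
  A via A→c: +{c}
  A via A→d C: +{d}
  B via B→b c: +{b}
  C via C→A a: +{c,d}
  S via S→b C: +{b}
  S via S→c B: +{c}
  S via S→d A: +{d}
  FIRST(S)={b,c,d}  FIRST(A)={c,d}  FIRST(B)={b}  FIRST(C)={c,d}
iter 2: (no change)
  FIRST(S)={b,c,d}  FIRST(A)={c,d}  FIRST(B)={b}  FIRST(C)={c,d}

FOLLOW iteration:
seed FOLLOW(S) with $
pass 1:
  C→A a: FOLLOW(A) ⊇ FIRST(a) = {a}; new: +{a}
  S→S c: FOLLOW(S) ⊇ FIRST(c) = {c}; new: +{c}
  S→b C: FOLLOW(C) ⊇ FOLLOW(S) ⊇ {$,c}; new: +{$,c}
  S→c B: FOLLOW(B) ⊇ FOLLOW(S) ⊇ {$,c}; new: +{$,c}
  S→d A: FOLLOW(A) ⊇ FOLLOW(S) ⊇ {$,c}; new: +{$,c}
  FOLLOW(S)={$,c}  FOLLOW(A)={$,a,c}  FOLLOW(B)={$,c}  FOLLOW(C)={$,c}
pass 2:
  A→d C: FOLLOW(C) ⊇ FOLLOW(A) ⊇ {$,a,c}; new: +{a}
  FOLLOW(S)={$,c}  FOLLOW(A)={$,a,c}  FOLLOW(B)={$,c}  FOLLOW(C)={$,a,c}
pass 3: done
  FOLLOW(S)={$,c}  FOLLOW(A)={$,a,c}  FOLLOW(B)={$,c}  FOLLOW(C)={$,a,c}

FOLLOW(A) = ["$", "a", "c"]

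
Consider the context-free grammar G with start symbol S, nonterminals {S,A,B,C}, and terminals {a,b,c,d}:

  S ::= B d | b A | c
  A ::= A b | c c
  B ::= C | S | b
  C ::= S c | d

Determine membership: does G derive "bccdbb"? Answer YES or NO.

CNF form of G:
  S -> B T2 | T0 A | c
  A -> A T0 | T1 T1
  B -> B T2 | S T1 | T0 A | b | c | d
  C -> S T1 | d
  T0 -> b
  T1 -> c
  T2 -> d

Fill CYK table bottom-up:
  [0..0]={B,T0}  "b"  orig:{B}
  [1..1]={B,S,T1}  "c"  orig:{B,S}
  [2..2]={B,S,T1}  "c"  orig:{B,S}
  [3..3]={B,C,T2}  "d"  orig:{B,C}
  [4..4]={B,T0}  "b"  orig:{B}
  [5..5]={B,T0}  "b"  orig:{B}
  [0..1]=∅  "bc"
  [1..2]={A,B,C}  "cc"
  [2..3]={B,S}  "cd"
  [3..4]=∅  "db"
  [4..5]=∅  "bb"
  [0..2]={B,S}  "bcc"
  [1..3]={B,S}  "ccd"
  [2..4]=∅  "cdb"
  [3..5]=∅  "dbb"
  [0..3]={B,S}  "bccd"
  [1..4]=∅  "ccdb"
  [2..5]=∅  "cdbb"
  [0..4]=∅  "bccdb"
  [1..5]=∅  "ccdbb"
  [0..5]=∅  "bccdbb"

S ∉ T[0,5] ⇒ NO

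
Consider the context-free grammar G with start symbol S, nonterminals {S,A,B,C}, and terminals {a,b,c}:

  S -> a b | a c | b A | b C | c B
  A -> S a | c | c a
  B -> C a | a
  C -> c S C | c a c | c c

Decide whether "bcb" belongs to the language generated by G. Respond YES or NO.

CNF form of G:
  S -> T0 T1 | T0 T2 | T1 B | T2 A | T2 C
  A -> S T0 | T1 T0 | c
  B -> C T0 | a
  C -> T1 T1 | T1 X3 | T1 X4
  T0 -> a
  T1 -> c
  T2 -> b
  X3 -> S C
  X4 -> T0 T1

Fill CYK table bottom-up:
  cell(0,0) b: {T2}  orig:{}
  cell(1,1) c: {A,T1}  orig:{A}
  cell(2,2) b: {T2}  orig:{}
  cell(0,1) bc: {S}
  cell(1,2) cb: ∅
  cell(0,2) bcb: ∅

S ∉ T[0,2] ⇒ NO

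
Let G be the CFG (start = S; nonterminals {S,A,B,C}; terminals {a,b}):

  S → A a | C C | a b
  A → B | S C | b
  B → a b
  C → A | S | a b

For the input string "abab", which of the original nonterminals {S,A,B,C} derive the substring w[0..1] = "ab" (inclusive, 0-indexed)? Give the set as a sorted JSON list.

Convert to CNF:
  S -> A T0 | C C | T0 T1
  A -> S C | T0 T1 | b
  B -> T0 T1
  C -> A T0 | C C | S C | T0 T1 | b
  T0 -> a
  T1 -> b

CYK fill, restricted to cells inside w[0..1]:
  cell(0,0) a: {T0}  orig:{}
  cell(1,1) b: {A,C,T1}  orig:{A,C}
  cell(0,1) ab: {A,B,C,S}

Original NTs in T[0,1] deriving "ab": ["A", "B", "C", "S"]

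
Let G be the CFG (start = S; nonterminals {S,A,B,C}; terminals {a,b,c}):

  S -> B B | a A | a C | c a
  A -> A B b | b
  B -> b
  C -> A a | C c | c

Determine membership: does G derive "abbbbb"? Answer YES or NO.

Convert to CNF:
  S -> B B | T1 A | T1 C | T2 T1
  A -> A X3 | b
  B -> b
  C -> A T1 | C T2 | c
  T0 -> b
  T1 -> a
  T2 -> c
  X3 -> B T0

Fill CYK table bottom-up:
  [0..0]={T1}  "a"  orig:{}
  [1..1]={A,B,T0}  "b"  orig:{A,B}
  [2..2]={A,B,T0}  "b"  orig:{A,B}
  [3..3]={A,B,T0}  "b"  orig:{A,B}
  [4..4]={A,B,T0}  "b"  orig:{A,B}
  [5..5]={A,B,T0}  "b"  orig:{A,B}
  [0..1]={S}  "ab"
  [1..2]={S,X3}  "bb"  orig:{S}
  [2..3]={S,X3}  "bb"  orig:{S}
  [3..4]={S,X3}  "bb"  orig:{S}
  [4..5]={S,X3}  "bb"  orig:{S}
  [0..2]=∅  "abb"
  [1..3]={A}  "bbb"
  [2..4]={A}  "bbb"
  [3..5]={A}  "bbb"
  [0..3]={S}  "abbb"
  [1..4]=∅  "bbbb"
  [2..5]=∅  "bbbb"
  [0..4]=∅  "abbbb"
  [1..5]={A}  "bbbbb"
  [0..5]={S}  "abbbbb"

S ∈ T[0,5] ⇒ YES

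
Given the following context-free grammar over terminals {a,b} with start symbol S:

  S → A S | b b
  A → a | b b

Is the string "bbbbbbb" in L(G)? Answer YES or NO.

Convert to CNF:
  S -> A S | T0 T0
  A -> T0 T0 | a
  T0 -> b

Fill CYK table bottom-up:
  cell(0,0) b: {T0}  orig:{}
  cell(1,1) b: {T0}  orig:{}
  cell(2,2) b: {T0}  orig:{}
  cell(3,3) b: {T0}  orig:{}
  cell(4,4) b: {T0}  orig:{}
  cell(5,5) b: {T0}  orig:{}
  cell(6,6) b: {T0}  orig:{}
  cell(0,1) bb: {A,S}
  cell(1,2) bb: {A,S}
  cell(2,3) bb: {A,S}
  cell(3,4) bb: {A,S}
  cell(4,5) bb: {A,S}
  cell(5,6) bb: {A,S}
  cell(0,2) bbb: ∅
  cell(1,3) bbb: ∅
  cell(2,4) bbb: ∅
  cell(3,5) bbb: ∅
  cell(4,6) bbb: ∅
  cell(0,3) bbbb: {S}
  cell(1,4) bbbb: {S}
  cell(2,5) bbbb: {S}
  cell(3,6) bbbb: {S}
  cell(0,4) bbbbb: ∅
  cell(1,5) bbbbb: ∅
  cell(2,6) bbbbb: ∅
  cell(0,5) bbbbbb: {S}
  cell(1,6) bbbbbb: {S}
  cell(0,6) bbbbbbb: ∅

S ∉ T[0,6] ⇒ NO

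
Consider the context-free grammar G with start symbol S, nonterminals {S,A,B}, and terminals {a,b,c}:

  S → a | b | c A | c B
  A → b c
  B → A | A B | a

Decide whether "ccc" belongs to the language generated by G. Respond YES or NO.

CNF form of G:
  S -> T1 A | T1 B | a | b
  A -> T0 T1
  B -> A B | T0 T1 | a
  T0 -> b
  T1 -> c

CYK table (by increasing span):
  [0..0]={T1}  "c"  orig:{}
  [1..1]={T1}  "c"  orig:{}
  [2..2]={T1}  "c"  orig:{}
  [0..1]=∅  "cc"
  [1..2]=∅  "cc"
  [0..2]=∅  "ccc"

S ∉ T[0,2] ⇒ NO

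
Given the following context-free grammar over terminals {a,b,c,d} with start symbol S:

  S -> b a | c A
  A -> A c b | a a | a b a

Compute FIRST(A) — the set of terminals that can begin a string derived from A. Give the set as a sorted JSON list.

FIRST sets, iterate to fixpoint:
round 1:
  A via A→a a: +{a}
  S via S→b a: +{b}
  S via S→c A: +{c}
  FIRST[S]={b,c}  FIRST[A]={a}
round 2: done
  FIRST[S]={b,c}  FIRST[A]={a}

FIRST(A) = ["a"]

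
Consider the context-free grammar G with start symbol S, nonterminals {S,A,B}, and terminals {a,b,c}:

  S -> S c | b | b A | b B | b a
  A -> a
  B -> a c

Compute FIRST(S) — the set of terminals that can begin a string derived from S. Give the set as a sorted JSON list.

FIRST sets, iterate to fixpoint:
round 1:
  A via A→a: +{a}
  B via B→a c: +{a}
  S via S→b: +{b}
  S: {b}  A: {a}  B: {a}
round 2: — fixpoint
  S: {b}  A: {a}  B: {a}

FIRST(S) = ["b"]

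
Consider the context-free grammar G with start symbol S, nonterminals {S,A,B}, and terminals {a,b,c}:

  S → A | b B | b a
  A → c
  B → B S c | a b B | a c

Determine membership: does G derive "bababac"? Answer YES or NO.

Convert to CNF:
  S -> T2 B | T2 T1 | c
  A -> c
  B -> B X3 | T1 T0 | T1 X4
  T0 -> c
  T1 -> a
  T2 -> b
  X3 -> S T0
  X4 -> T2 B

CYK fill:
  T[0,0] 'b' = {T2}  orig:{}
  T[1,1] 'a' = {T1}  orig:{}
  T[2,2] 'b' = {T2}  orig:{}
  T[3,3] 'a' = {T1}  orig:{}
  T[4,4] 'b' = {T2}  orig:{}
  T[5,5] 'a' = {T1}  orig:{}
  T[6,6] 'c' = {A,S,T0}  orig:{A,S}
  T[0,1] 'ba' = {S}
  T[1,2] 'ab' = ∅
  T[2,3] 'ba' = {S}
  T[3,4] 'ab' = ∅
  T[4,5] 'ba' = {S}
  T[5,6] 'ac' = {B}
  T[0,2] 'bab' = ∅
  T[1,3] 'aba' = ∅
  T[2,4] 'bab' = ∅
  T[3,5] 'aba' = ∅
  T[4,6] 'bac' = {S,X3,X4}  orig:{S}
  T[0,3] 'baba' = ∅
  T[1,4] 'abab' = ∅
  T[2,5] 'baba' = ∅
  T[3,6] 'abac' = {B}
  T[0,4] 'babab' = ∅
  T[1,5] 'ababa' = ∅
  T[2,6] 'babac' = {S,X4}  orig:{S}
  T[0,5] 'bababa' = ∅
  T[1,6] 'ababac' = {B}
  T[0,6] 'bababac' = {S,X4}  orig:{S}

S ∈ T[0,6] ⇒ YES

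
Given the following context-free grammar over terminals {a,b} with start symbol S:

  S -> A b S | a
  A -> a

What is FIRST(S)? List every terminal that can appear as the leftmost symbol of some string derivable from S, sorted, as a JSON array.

FIRST iteration:
round 1:
  A via A→a: +{a}
  S via S→A b S: +{a}
  FIRST[S]={a}  FIRST[A]={a}
round 2: — fixpoint
  FIRST[S]={a}  FIRST[A]={a}

FIRST(S) = ["a"]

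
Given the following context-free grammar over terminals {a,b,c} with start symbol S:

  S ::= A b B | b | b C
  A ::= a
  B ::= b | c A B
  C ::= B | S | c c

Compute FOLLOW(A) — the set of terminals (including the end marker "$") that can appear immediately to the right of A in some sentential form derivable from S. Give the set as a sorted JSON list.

FIRST sets, iterate to fixpoint:
[1]
  A via A→a: +{a}
  B via B→b: +{b}
  B via B→c A B: +{c}
  C via C→B: +{b,c}
  S via S→A b B: +{a}
  S via S→b: +{b}
  FIRST(S)={a,b}  FIRST(A)={a}  FIRST(B)={b,c}  FIRST(C)={b,c}
[2]
  C via C→S: +{a}
  FIRST(S)={a,b}  FIRST(A)={a}  FIRST(B)={b,c}  FIRST(C)={a,b,c}
[3] — fixpoint
  FIRST(S)={a,b}  FIRST(A)={a}  FIRST(B)={b,c}  FIRST(C)={a,b,c}

FOLLOW sets:
seed FOLLOW(S) with $
iter 1:
  B→c A B: FOLLOW(A) ⊇ FIRST(B) = {b,c}; new: +{b,c}
  S→A b B: FOLLOW(B) ⊇ FOLLOW(S) ⊇ {$}; new: +{$}
  S→b C: FOLLOW(C) ⊇ FOLLOW(S) ⊇ {$}; new: +{$}
  S: {$}  A: {b,c}  B: {$}  C: {$}
iter 2: (no change)
  S: {$}  A: {b,c}  B: {$}  C: {$}

FOLLOW(A) = ["b", "c"]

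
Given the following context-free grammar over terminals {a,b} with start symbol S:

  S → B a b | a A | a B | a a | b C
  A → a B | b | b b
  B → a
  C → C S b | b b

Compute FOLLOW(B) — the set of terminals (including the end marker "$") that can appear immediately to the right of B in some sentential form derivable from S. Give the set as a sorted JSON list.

Compute FIRST by fixpoint:
[1]
  A via A→a B: +{a}
  A via A→b: +{b}
  B via B→a: +{a}
  C via C→b b: +{b}
  S via S→B a b: +{a}
  S via S→b C: +{b}
  FIRST[S]={a,b}  FIRST[A]={a,b}  FIRST[B]={a}  FIRST[C]={b}
[2] — fixpoint
  FIRST[S]={a,b}  FIRST[A]={a,b}  FIRST[B]={a}  FIRST[C]={b}

FOLLOW iteration:
initialize: $ ∈ FOLLOW(S)
iter 1:
  C→C S b: FOLLOW(C) ⊇ FIRST(S) = {a,b}; new: +{a,b}
  C→C S b: FOLLOW(S) ⊇ FIRST(b) = {b}; new: +{b}
  S→B a b: FOLLOW(B) ⊇ FIRST(a) = {a}; new: +{a}
  S→a A: FOLLOW(A) ⊇ FOLLOW(S) ⊇ {$,b}; new: +{$,b}
  S→a B: FOLLOW(B) ⊇ FOLLOW(S) ⊇ {$,b}; new: +{$,b}
  S→b C: FOLLOW(C) ⊇ FOLLOW(S) ⊇ {$,b}; new: +{$}
  FOLLOW[S]={$,b}  FOLLOW[A]={$,b}  FOLLOW[B]={$,a,b}  FOLLOW[C]={$,a,b}
iter 2: — fixpoint
  FOLLOW[S]={$,b}  FOLLOW[A]={$,b}  FOLLOW[B]={$,a,b}  FOLLOW[C]={$,a,b}

FOLLOW(B) = ["$", "a", "b"]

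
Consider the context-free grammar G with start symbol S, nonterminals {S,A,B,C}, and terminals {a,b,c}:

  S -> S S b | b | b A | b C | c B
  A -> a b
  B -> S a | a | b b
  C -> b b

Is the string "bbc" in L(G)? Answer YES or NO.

CNF form of G:
  S -> S X3 | T1 A | T1 C | T2 B | b
  A -> T0 T1
  B -> S T0 | T1 T1 | a
  C -> T1 T1
  T0 -> a
  T1 -> b
  T2 -> c
  X3 -> S T1

CYK fill:
  T[0,0] 'b' = {S,T1}  orig:{S}
  T[1,1] 'b' = {S,T1}  orig:{S}
  T[2,2] 'c' = {T2}  orig:{}
  T[0,1] 'bb' = {B,C,X3}  orig:{B,C}
  T[1,2] 'bc' = ∅
  T[0,2] 'bbc' = ∅

S ∉ T[0,2] ⇒ NO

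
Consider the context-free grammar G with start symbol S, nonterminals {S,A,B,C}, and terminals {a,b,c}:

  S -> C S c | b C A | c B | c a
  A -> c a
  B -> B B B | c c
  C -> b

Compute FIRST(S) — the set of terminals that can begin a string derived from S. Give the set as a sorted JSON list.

Compute FIRST by fixpoint:
pass 1:
  A via A→c a: +{c}
  B via B→c c: +{c}
  C via C→b: +{b}
  S via S→C S c: +{b}
  S via S→c B: +{c}
  S: {b,c}  A: {c}  B: {c}  C: {b}
pass 2: done
  S: {b,c}  A: {c}  B: {c}  C: {b}

FIRST(S) = ["b", "c"]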